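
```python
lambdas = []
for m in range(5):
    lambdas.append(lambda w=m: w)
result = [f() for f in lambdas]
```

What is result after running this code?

Step 1: Default arg w=m captures m at each iteration.
Step 2: Each lambda has its own default: 0, 1, ..., 4.
Step 3: result = [0, 1, 2, 3, 4]

The answer is [0, 1, 2, 3, 4].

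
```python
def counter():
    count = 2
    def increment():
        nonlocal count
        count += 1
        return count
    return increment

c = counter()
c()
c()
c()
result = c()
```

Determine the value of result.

Step 1: counter() creates closure with count = 2.
Step 2: Each c() call increments count via nonlocal. After 4 calls: 2 + 4 = 6.
Step 3: result = 6

The answer is 6.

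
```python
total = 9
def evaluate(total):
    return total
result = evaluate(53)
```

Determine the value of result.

Step 1: Global total = 9.
Step 2: evaluate(53) takes parameter total = 53, which shadows the global.
Step 3: result = 53

The answer is 53.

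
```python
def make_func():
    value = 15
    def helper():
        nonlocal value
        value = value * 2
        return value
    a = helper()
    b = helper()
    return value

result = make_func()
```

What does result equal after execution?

Step 1: value starts at 15.
Step 2: First helper(): value = 15 * 2 = 30.
Step 3: Second helper(): value = 30 * 2 = 60.
Step 4: result = 60

The answer is 60.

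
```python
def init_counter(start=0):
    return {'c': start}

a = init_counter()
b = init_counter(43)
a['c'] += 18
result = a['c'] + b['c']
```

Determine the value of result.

Step 1: init_counter() returns a new dict each call (immutable default 0).
Step 2: a = {'c': 0}, b = {'c': 43}.
Step 3: a['c'] += 18 = 18. result = 18 + 43 = 61

The answer is 61.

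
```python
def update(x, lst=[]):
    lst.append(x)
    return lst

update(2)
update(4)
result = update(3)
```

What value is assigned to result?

Step 1: Mutable default argument gotcha! The list [] is created once.
Step 2: Each call appends to the SAME list: [2], [2, 4], [2, 4, 3].
Step 3: result = [2, 4, 3]

The answer is [2, 4, 3].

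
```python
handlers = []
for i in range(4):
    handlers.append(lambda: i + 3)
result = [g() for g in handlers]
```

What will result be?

Step 1: All lambdas capture i by reference. After the loop, i = 3.
Step 2: Each call returns 3 + 3 = 6.
Step 3: result = [6, 6, 6, 6]

The answer is [6, 6, 6, 6].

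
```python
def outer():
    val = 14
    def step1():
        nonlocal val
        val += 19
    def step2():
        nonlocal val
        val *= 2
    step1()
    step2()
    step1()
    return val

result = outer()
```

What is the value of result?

Step 1: val = 14.
Step 2: step1(): val = 14 + 19 = 33.
Step 3: step2(): val = 33 * 2 = 66.
Step 4: step1(): val = 66 + 19 = 85. result = 85

The answer is 85.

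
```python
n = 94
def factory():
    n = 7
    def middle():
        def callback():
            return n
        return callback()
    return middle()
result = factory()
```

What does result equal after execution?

Step 1: factory() defines n = 7. middle() and callback() have no local n.
Step 2: callback() checks local (none), enclosing middle() (none), enclosing factory() and finds n = 7.
Step 3: result = 7

The answer is 7.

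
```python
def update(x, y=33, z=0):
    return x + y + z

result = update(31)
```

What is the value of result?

Step 1: update(31) uses defaults y = 33, z = 0.
Step 2: Returns 31 + 33 + 0 = 64.
Step 3: result = 64

The answer is 64.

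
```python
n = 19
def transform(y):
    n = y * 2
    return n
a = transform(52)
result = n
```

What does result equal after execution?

Step 1: Global n = 19.
Step 2: transform(52) creates local n = 52 * 2 = 104.
Step 3: Global n unchanged because no global keyword. result = 19

The answer is 19.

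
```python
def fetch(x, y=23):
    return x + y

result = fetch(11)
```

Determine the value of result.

Step 1: fetch(11) uses default y = 23.
Step 2: Returns 11 + 23 = 34.
Step 3: result = 34

The answer is 34.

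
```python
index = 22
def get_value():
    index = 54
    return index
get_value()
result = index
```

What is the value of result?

Step 1: index = 22 globally.
Step 2: get_value() creates a LOCAL index = 54 (no global keyword!).
Step 3: The global index is unchanged. result = 22

The answer is 22.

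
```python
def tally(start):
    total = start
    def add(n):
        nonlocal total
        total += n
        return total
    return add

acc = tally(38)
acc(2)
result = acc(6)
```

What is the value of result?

Step 1: tally(38) creates closure with total = 38.
Step 2: First acc(2): total = 38 + 2 = 40.
Step 3: Second acc(6): total = 40 + 6 = 46. result = 46

The answer is 46.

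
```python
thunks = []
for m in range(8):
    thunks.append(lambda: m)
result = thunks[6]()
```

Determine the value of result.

Step 1: The loop creates 8 lambdas, all referencing the same variable m.
Step 2: After the loop, m = 7 (final value).
Step 3: thunks[6]() looks up m at call time and finds 7. This is the late binding gotcha. result = 7

The answer is 7.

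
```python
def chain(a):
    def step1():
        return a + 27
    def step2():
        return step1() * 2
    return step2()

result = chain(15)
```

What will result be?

Step 1: chain(15) captures a = 15.
Step 2: step2() calls step1() which returns 15 + 27 = 42.
Step 3: step2() returns 42 * 2 = 84

The answer is 84.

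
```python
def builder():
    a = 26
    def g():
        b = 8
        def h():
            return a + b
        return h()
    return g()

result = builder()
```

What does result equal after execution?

Step 1: builder() defines a = 26. g() defines b = 8.
Step 2: h() accesses both from enclosing scopes: a = 26, b = 8.
Step 3: result = 26 + 8 = 34

The answer is 34.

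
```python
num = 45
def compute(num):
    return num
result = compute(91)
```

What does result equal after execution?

Step 1: Global num = 45.
Step 2: compute(91) takes parameter num = 91, which shadows the global.
Step 3: result = 91

The answer is 91.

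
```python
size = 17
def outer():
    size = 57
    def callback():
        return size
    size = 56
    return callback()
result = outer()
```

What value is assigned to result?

Step 1: outer() sets size = 57, then later size = 56.
Step 2: callback() is called after size is reassigned to 56. Closures capture variables by reference, not by value.
Step 3: result = 56

The answer is 56.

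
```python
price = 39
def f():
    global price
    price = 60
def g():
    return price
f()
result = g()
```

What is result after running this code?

Step 1: price = 39.
Step 2: f() sets global price = 60.
Step 3: g() reads global price = 60. result = 60

The answer is 60.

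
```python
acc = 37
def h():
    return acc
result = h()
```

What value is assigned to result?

Step 1: acc = 37 is defined in the global scope.
Step 2: h() looks up acc. No local acc exists, so Python checks the global scope via LEGB rule and finds acc = 37.
Step 3: result = 37

The answer is 37.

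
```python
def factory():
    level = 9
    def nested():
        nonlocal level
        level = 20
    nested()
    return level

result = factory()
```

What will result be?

Step 1: factory() sets level = 9.
Step 2: nested() uses nonlocal to reassign level = 20.
Step 3: result = 20

The answer is 20.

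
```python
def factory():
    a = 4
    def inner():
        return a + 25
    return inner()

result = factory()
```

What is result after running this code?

Step 1: factory() defines a = 4.
Step 2: inner() reads a = 4 from enclosing scope, returns 4 + 25 = 29.
Step 3: result = 29

The answer is 29.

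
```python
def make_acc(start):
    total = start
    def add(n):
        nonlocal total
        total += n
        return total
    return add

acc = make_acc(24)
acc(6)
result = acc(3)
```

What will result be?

Step 1: make_acc(24) creates closure with total = 24.
Step 2: First acc(6): total = 24 + 6 = 30.
Step 3: Second acc(3): total = 30 + 3 = 33. result = 33

The answer is 33.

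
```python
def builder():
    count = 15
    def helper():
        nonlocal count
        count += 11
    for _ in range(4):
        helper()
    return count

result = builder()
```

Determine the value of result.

Step 1: count = 15.
Step 2: helper() is called 4 times in a loop, each adding 11 via nonlocal.
Step 3: count = 15 + 11 * 4 = 59

The answer is 59.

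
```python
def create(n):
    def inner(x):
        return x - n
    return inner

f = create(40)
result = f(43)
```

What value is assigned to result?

Step 1: create(40) creates a closure capturing n = 40.
Step 2: f(43) computes 43 - 40 = 3.
Step 3: result = 3

The answer is 3.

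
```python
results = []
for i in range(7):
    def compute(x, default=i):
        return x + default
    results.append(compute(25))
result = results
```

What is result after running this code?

Step 1: Default argument default=i is evaluated at function definition time.
Step 2: Each iteration creates compute with default = current i value.
Step 3: compute(25) returns 25 + default. results = [25, 26, 27, 28, 29, 30, 31]

The answer is [25, 26, 27, 28, 29, 30, 31].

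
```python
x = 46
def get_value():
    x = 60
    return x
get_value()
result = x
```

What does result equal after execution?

Step 1: Global x = 46.
Step 2: get_value() creates local x = 60 (shadow, not modification).
Step 3: After get_value() returns, global x is unchanged. result = 46

The answer is 46.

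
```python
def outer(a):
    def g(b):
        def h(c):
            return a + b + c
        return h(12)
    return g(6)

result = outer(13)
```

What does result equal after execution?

Step 1: a = 13, b = 6, c = 12 across three nested scopes.
Step 2: h() accesses all three via LEGB rule.
Step 3: result = 13 + 6 + 12 = 31

The answer is 31.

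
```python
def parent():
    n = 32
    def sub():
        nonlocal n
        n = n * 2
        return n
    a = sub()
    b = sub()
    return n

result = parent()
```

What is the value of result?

Step 1: n starts at 32.
Step 2: First sub(): n = 32 * 2 = 64.
Step 3: Second sub(): n = 64 * 2 = 128.
Step 4: result = 128

The answer is 128.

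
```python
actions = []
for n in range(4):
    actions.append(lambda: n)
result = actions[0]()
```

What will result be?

Step 1: The loop creates 4 lambdas, all referencing the same variable n.
Step 2: After the loop, n = 3 (final value).
Step 3: actions[0]() looks up n at call time and finds 3. This is the late binding gotcha. result = 3

The answer is 3.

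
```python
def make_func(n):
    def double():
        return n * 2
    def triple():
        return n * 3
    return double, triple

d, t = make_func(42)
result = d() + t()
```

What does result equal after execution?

Step 1: Both closures capture the same n = 42.
Step 2: d() = 42 * 2 = 84, t() = 42 * 3 = 126.
Step 3: result = 84 + 126 = 210

The answer is 210.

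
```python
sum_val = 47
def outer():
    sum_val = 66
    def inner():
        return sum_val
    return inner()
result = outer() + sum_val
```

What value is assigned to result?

Step 1: Global sum_val = 47. outer() shadows with sum_val = 66.
Step 2: inner() returns enclosing sum_val = 66. outer() = 66.
Step 3: result = 66 + global sum_val (47) = 113

The answer is 113.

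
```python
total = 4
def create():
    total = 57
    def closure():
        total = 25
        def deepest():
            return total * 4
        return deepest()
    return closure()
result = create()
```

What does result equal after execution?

Step 1: deepest() looks up total through LEGB: not local, finds total = 25 in enclosing closure().
Step 2: Returns 25 * 4 = 100.
Step 3: result = 100

The answer is 100.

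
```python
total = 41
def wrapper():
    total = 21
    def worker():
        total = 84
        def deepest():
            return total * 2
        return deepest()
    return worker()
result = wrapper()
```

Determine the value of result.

Step 1: deepest() looks up total through LEGB: not local, finds total = 84 in enclosing worker().
Step 2: Returns 84 * 2 = 168.
Step 3: result = 168

The answer is 168.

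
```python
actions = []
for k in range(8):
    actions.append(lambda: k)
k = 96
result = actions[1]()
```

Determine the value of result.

Step 1: Lambdas capture the variable k by reference, not by value.
Step 2: After the loop, k is reassigned to 96.
Step 3: actions[1]() looks up the current k = 96. result = 96

The answer is 96.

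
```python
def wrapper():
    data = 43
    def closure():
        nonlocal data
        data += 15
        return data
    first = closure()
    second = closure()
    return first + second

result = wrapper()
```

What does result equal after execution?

Step 1: data starts at 43.
Step 2: First call: data = 43 + 15 = 58, returns 58.
Step 3: Second call: data = 58 + 15 = 73, returns 73.
Step 4: result = 58 + 73 = 131

The answer is 131.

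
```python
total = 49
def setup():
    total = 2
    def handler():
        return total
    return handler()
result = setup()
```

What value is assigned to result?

Step 1: total = 49 globally, but setup() defines total = 2 locally.
Step 2: handler() looks up total. Not in local scope, so checks enclosing scope (setup) and finds total = 2.
Step 3: result = 2

The answer is 2.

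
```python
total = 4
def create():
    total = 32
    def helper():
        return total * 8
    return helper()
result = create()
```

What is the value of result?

Step 1: create() shadows global total with total = 32.
Step 2: helper() finds total = 32 in enclosing scope, computes 32 * 8 = 256.
Step 3: result = 256

The answer is 256.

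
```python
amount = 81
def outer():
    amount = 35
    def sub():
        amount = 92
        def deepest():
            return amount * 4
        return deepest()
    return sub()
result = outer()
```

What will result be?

Step 1: deepest() looks up amount through LEGB: not local, finds amount = 92 in enclosing sub().
Step 2: Returns 92 * 4 = 368.
Step 3: result = 368

The answer is 368.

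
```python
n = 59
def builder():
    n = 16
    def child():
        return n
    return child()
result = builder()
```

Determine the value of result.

Step 1: n = 59 globally, but builder() defines n = 16 locally.
Step 2: child() looks up n. Not in local scope, so checks enclosing scope (builder) and finds n = 16.
Step 3: result = 16

The answer is 16.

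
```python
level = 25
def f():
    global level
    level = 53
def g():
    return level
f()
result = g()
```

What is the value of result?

Step 1: level = 25.
Step 2: f() sets global level = 53.
Step 3: g() reads global level = 53. result = 53

The answer is 53.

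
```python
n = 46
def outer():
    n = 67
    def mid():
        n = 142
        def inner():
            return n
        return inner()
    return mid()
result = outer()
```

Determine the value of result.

Step 1: Three levels of shadowing: global 46, outer 67, mid 142.
Step 2: inner() finds n = 142 in enclosing mid() scope.
Step 3: result = 142

The answer is 142.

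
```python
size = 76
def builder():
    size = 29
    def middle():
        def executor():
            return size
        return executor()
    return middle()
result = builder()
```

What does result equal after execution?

Step 1: builder() defines size = 29. middle() and executor() have no local size.
Step 2: executor() checks local (none), enclosing middle() (none), enclosing builder() and finds size = 29.
Step 3: result = 29

The answer is 29.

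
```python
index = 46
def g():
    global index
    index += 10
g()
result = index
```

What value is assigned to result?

Step 1: index = 46 globally.
Step 2: g() modifies global index: index += 10 = 56.
Step 3: result = 56

The answer is 56.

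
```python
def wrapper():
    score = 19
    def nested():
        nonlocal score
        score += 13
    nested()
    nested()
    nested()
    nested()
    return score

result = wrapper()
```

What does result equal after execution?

Step 1: score starts at 19.
Step 2: nested() is called 4 times, each adding 13.
Step 3: score = 19 + 13 * 4 = 71

The answer is 71.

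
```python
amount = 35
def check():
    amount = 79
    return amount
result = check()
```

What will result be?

Step 1: Global amount = 35.
Step 2: check() creates local amount = 79, shadowing the global.
Step 3: Returns local amount = 79. result = 79

The answer is 79.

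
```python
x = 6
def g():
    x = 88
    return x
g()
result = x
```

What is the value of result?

Step 1: Global x = 6.
Step 2: g() creates local x = 88 (shadow, not modification).
Step 3: After g() returns, global x is unchanged. result = 6

The answer is 6.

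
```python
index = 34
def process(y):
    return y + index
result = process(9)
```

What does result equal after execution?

Step 1: index = 34 is defined globally.
Step 2: process(9) uses parameter y = 9 and looks up index from global scope = 34.
Step 3: result = 9 + 34 = 43

The answer is 43.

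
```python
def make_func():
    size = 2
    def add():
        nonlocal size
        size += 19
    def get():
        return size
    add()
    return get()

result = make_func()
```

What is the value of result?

Step 1: size = 2. add() modifies it via nonlocal, get() reads it.
Step 2: add() makes size = 2 + 19 = 21.
Step 3: get() returns 21. result = 21

The answer is 21.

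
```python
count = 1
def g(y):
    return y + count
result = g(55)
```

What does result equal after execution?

Step 1: count = 1 is defined globally.
Step 2: g(55) uses parameter y = 55 and looks up count from global scope = 1.
Step 3: result = 55 + 1 = 56

The answer is 56.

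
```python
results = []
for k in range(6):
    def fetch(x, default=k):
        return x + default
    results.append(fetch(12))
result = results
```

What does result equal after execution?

Step 1: Default argument default=k is evaluated at function definition time.
Step 2: Each iteration creates fetch with default = current k value.
Step 3: fetch(12) returns 12 + default. results = [12, 13, 14, 15, 16, 17]

The answer is [12, 13, 14, 15, 16, 17].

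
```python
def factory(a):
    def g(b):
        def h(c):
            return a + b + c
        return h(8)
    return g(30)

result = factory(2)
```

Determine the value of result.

Step 1: a = 2, b = 30, c = 8 across three nested scopes.
Step 2: h() accesses all three via LEGB rule.
Step 3: result = 2 + 30 + 8 = 40

The answer is 40.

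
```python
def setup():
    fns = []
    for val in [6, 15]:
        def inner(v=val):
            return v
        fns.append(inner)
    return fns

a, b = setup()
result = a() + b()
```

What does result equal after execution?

Step 1: Default argument v=val captures val at each iteration.
Step 2: a() returns 6 (captured at first iteration), b() returns 15 (captured at second).
Step 3: result = 6 + 15 = 21

The answer is 21.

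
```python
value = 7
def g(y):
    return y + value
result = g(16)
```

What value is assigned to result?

Step 1: value = 7 is defined globally.
Step 2: g(16) uses parameter y = 16 and looks up value from global scope = 7.
Step 3: result = 16 + 7 = 23

The answer is 23.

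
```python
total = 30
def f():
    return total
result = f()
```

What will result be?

Step 1: total = 30 is defined in the global scope.
Step 2: f() looks up total. No local total exists, so Python checks the global scope via LEGB rule and finds total = 30.
Step 3: result = 30

The answer is 30.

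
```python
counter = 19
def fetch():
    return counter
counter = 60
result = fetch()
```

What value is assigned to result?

Step 1: counter is first set to 19, then reassigned to 60.
Step 2: fetch() is called after the reassignment, so it looks up the current global counter = 60.
Step 3: result = 60

The answer is 60.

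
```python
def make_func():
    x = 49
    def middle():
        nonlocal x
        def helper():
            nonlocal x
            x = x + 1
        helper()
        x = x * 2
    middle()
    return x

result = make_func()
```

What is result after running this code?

Step 1: x = 49.
Step 2: helper() adds 1: x = 49 + 1 = 50.
Step 3: middle() doubles: x = 50 * 2 = 100.
Step 4: result = 100

The answer is 100.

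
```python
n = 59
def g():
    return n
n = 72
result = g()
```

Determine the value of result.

Step 1: n is first set to 59, then reassigned to 72.
Step 2: g() is called after the reassignment, so it looks up the current global n = 72.
Step 3: result = 72

The answer is 72.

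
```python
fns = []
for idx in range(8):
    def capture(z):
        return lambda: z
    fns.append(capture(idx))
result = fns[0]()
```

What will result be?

Step 1: capture(idx) creates a new scope capturing z = idx at call time.
Step 2: fns[0] = capture(0), so its lambda captures z = 0.
Step 3: result = 0 (closure factory fixes late binding)

The answer is 0.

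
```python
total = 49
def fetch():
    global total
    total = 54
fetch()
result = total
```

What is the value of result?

Step 1: total = 49 globally.
Step 2: fetch() declares global total and sets it to 54.
Step 3: After fetch(), global total = 54. result = 54

The answer is 54.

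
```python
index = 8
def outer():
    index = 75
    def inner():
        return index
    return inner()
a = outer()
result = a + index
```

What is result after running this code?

Step 1: outer() has local index = 75. inner() reads from enclosing.
Step 2: outer() returns 75. Global index = 8 unchanged.
Step 3: result = 75 + 8 = 83

The answer is 83.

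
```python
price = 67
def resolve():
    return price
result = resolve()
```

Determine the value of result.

Step 1: price = 67 is defined in the global scope.
Step 2: resolve() looks up price. No local price exists, so Python checks the global scope via LEGB rule and finds price = 67.
Step 3: result = 67

The answer is 67.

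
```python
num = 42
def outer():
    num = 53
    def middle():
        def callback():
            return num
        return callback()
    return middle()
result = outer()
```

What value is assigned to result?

Step 1: outer() defines num = 53. middle() and callback() have no local num.
Step 2: callback() checks local (none), enclosing middle() (none), enclosing outer() and finds num = 53.
Step 3: result = 53

The answer is 53.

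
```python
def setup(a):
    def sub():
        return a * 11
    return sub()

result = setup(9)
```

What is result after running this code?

Step 1: setup(9) binds parameter a = 9.
Step 2: sub() accesses a = 9 from enclosing scope.
Step 3: result = 9 * 11 = 99

The answer is 99.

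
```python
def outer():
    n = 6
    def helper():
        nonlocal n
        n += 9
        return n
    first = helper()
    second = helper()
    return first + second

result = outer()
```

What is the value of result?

Step 1: n starts at 6.
Step 2: First call: n = 6 + 9 = 15, returns 15.
Step 3: Second call: n = 15 + 9 = 24, returns 24.
Step 4: result = 15 + 24 = 39

The answer is 39.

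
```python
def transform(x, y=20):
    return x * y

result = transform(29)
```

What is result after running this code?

Step 1: transform(29) uses default y = 20.
Step 2: Returns 29 * 20 = 580.
Step 3: result = 580

The answer is 580.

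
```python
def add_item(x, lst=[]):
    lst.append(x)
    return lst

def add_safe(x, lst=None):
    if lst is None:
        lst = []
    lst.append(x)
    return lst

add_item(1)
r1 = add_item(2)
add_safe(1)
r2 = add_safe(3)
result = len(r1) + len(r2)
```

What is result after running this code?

Step 1: add_item shares mutable default: after 2 calls, lst = [1, 2], len = 2.
Step 2: add_safe creates fresh list each time: r2 = [3], len = 1.
Step 3: result = 2 + 1 = 3

The answer is 3.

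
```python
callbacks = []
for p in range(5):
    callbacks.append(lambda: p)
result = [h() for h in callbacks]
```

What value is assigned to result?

Step 1: All 5 lambdas share the same variable p.
Step 2: After the loop, p = 4.
Step 3: Each call returns 4. result = [4, 4, 4, 4, 4]

The answer is [4, 4, 4, 4, 4].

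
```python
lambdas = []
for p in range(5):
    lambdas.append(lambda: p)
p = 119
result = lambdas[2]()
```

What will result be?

Step 1: Lambdas capture the variable p by reference, not by value.
Step 2: After the loop, p is reassigned to 119.
Step 3: lambdas[2]() looks up the current p = 119. result = 119

The answer is 119.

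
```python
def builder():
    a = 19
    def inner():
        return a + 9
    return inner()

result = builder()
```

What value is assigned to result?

Step 1: builder() defines a = 19.
Step 2: inner() reads a = 19 from enclosing scope, returns 19 + 9 = 28.
Step 3: result = 28

The answer is 28.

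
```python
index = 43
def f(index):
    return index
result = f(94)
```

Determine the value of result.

Step 1: Global index = 43.
Step 2: f(94) takes parameter index = 94, which shadows the global.
Step 3: result = 94

The answer is 94.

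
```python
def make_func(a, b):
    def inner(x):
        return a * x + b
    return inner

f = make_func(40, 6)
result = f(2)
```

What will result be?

Step 1: make_func(40, 6) captures a = 40, b = 6.
Step 2: f(2) computes 40 * 2 + 6 = 86.
Step 3: result = 86

The answer is 86.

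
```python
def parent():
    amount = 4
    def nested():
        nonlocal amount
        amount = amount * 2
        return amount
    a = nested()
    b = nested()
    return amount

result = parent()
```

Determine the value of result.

Step 1: amount starts at 4.
Step 2: First nested(): amount = 4 * 2 = 8.
Step 3: Second nested(): amount = 8 * 2 = 16.
Step 4: result = 16

The answer is 16.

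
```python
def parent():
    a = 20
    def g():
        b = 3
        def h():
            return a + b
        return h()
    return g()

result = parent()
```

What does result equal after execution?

Step 1: parent() defines a = 20. g() defines b = 3.
Step 2: h() accesses both from enclosing scopes: a = 20, b = 3.
Step 3: result = 20 + 3 = 23

The answer is 23.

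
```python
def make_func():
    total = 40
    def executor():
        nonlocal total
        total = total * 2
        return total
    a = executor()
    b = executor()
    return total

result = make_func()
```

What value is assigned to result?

Step 1: total starts at 40.
Step 2: First executor(): total = 40 * 2 = 80.
Step 3: Second executor(): total = 80 * 2 = 160.
Step 4: result = 160

The answer is 160.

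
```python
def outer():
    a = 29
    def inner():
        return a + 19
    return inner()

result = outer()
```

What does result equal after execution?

Step 1: outer() defines a = 29.
Step 2: inner() reads a = 29 from enclosing scope, returns 29 + 19 = 48.
Step 3: result = 48

The answer is 48.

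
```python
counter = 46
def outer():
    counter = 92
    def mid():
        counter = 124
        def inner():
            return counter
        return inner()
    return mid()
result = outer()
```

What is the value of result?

Step 1: Three levels of shadowing: global 46, outer 92, mid 124.
Step 2: inner() finds counter = 124 in enclosing mid() scope.
Step 3: result = 124

The answer is 124.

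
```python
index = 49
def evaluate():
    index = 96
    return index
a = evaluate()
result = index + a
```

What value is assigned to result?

Step 1: Global index = 49. evaluate() returns local index = 96.
Step 2: a = 96. Global index still = 49.
Step 3: result = 49 + 96 = 145

The answer is 145.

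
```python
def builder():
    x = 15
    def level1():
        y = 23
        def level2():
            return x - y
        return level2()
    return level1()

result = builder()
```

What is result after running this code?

Step 1: x = 15 in builder. y = 23 in level1.
Step 2: level2() reads x = 15 and y = 23 from enclosing scopes.
Step 3: result = 15 - 23 = -8

The answer is -8.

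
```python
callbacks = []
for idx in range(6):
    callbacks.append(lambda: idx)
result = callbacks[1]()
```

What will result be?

Step 1: The loop creates 6 lambdas, all referencing the same variable idx.
Step 2: After the loop, idx = 5 (final value).
Step 3: callbacks[1]() looks up idx at call time and finds 5. This is the late binding gotcha. result = 5

The answer is 5.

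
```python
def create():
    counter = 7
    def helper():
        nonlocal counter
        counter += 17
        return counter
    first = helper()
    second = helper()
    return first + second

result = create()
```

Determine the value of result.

Step 1: counter starts at 7.
Step 2: First call: counter = 7 + 17 = 24, returns 24.
Step 3: Second call: counter = 24 + 17 = 41, returns 41.
Step 4: result = 24 + 41 = 65

The answer is 65.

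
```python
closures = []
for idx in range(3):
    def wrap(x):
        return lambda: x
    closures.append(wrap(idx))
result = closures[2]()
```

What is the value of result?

Step 1: wrap(idx) creates a new scope capturing x = idx at call time.
Step 2: closures[2] = wrap(2), so its lambda captures x = 2.
Step 3: result = 2 (closure factory fixes late binding)

The answer is 2.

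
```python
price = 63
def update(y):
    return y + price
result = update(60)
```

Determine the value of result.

Step 1: price = 63 is defined globally.
Step 2: update(60) uses parameter y = 60 and looks up price from global scope = 63.
Step 3: result = 60 + 63 = 123

The answer is 123.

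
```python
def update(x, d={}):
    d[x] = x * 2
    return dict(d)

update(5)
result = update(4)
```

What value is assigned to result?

Step 1: Mutable default dict is shared across calls.
Step 2: First call adds 5: 10. Second call adds 4: 8.
Step 3: result = {5: 10, 4: 8}

The answer is {5: 10, 4: 8}.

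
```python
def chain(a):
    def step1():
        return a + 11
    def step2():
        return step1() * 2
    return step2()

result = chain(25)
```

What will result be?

Step 1: chain(25) captures a = 25.
Step 2: step2() calls step1() which returns 25 + 11 = 36.
Step 3: step2() returns 36 * 2 = 72

The answer is 72.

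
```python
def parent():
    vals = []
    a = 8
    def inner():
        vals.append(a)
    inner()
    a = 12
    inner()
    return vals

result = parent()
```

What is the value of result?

Step 1: a = 8. inner() appends current a to vals.
Step 2: First inner(): appends 8. Then a = 12.
Step 3: Second inner(): appends 12 (closure sees updated a). result = [8, 12]

The answer is [8, 12].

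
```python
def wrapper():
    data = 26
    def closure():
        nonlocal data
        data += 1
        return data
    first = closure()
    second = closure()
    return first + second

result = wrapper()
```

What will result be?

Step 1: data starts at 26.
Step 2: First call: data = 26 + 1 = 27, returns 27.
Step 3: Second call: data = 27 + 1 = 28, returns 28.
Step 4: result = 27 + 28 = 55

The answer is 55.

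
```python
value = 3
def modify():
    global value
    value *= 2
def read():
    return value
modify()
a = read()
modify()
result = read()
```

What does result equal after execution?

Step 1: value = 3.
Step 2: First modify(): value = 3 * 2 = 6.
Step 3: Second modify(): value = 6 * 2 = 12.
Step 4: read() returns 12

The answer is 12.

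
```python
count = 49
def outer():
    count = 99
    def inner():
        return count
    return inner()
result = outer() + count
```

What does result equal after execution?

Step 1: Global count = 49. outer() shadows with count = 99.
Step 2: inner() returns enclosing count = 99. outer() = 99.
Step 3: result = 99 + global count (49) = 148

The answer is 148.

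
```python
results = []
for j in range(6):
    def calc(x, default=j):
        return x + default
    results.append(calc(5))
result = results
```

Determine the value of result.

Step 1: Default argument default=j is evaluated at function definition time.
Step 2: Each iteration creates calc with default = current j value.
Step 3: calc(5) returns 5 + default. results = [5, 6, 7, 8, 9, 10]

The answer is [5, 6, 7, 8, 9, 10].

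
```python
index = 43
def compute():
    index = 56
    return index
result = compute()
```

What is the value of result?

Step 1: Global index = 43.
Step 2: compute() creates local index = 56, shadowing the global.
Step 3: Returns local index = 56. result = 56

The answer is 56.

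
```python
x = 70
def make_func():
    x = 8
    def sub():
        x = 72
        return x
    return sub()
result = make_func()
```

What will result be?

Step 1: Three scopes define x: global (70), make_func (8), sub (72).
Step 2: sub() has its own local x = 72, which shadows both enclosing and global.
Step 3: result = 72 (local wins in LEGB)

The answer is 72.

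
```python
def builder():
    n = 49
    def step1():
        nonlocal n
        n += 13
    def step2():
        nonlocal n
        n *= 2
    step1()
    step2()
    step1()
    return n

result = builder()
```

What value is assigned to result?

Step 1: n = 49.
Step 2: step1(): n = 49 + 13 = 62.
Step 3: step2(): n = 62 * 2 = 124.
Step 4: step1(): n = 124 + 13 = 137. result = 137

The answer is 137.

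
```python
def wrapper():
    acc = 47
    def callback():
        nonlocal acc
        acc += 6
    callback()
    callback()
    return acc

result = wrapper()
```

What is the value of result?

Step 1: acc starts at 47.
Step 2: callback() is called 2 times, each adding 6.
Step 3: acc = 47 + 6 * 2 = 59

The answer is 59.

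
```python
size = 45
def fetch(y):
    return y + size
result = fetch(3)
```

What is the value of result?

Step 1: size = 45 is defined globally.
Step 2: fetch(3) uses parameter y = 3 and looks up size from global scope = 45.
Step 3: result = 3 + 45 = 48

The answer is 48.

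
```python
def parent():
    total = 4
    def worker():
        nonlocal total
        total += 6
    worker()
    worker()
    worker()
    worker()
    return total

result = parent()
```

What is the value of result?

Step 1: total starts at 4.
Step 2: worker() is called 4 times, each adding 6.
Step 3: total = 4 + 6 * 4 = 28

The answer is 28.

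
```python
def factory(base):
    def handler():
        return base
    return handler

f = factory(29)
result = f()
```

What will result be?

Step 1: factory(29) creates closure capturing base = 29.
Step 2: f() returns the captured base = 29.
Step 3: result = 29

The answer is 29.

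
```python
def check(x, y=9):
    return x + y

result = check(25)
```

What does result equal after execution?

Step 1: check(25) uses default y = 9.
Step 2: Returns 25 + 9 = 34.
Step 3: result = 34

The answer is 34.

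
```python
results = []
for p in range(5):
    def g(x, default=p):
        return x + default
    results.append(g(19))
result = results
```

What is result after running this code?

Step 1: Default argument default=p is evaluated at function definition time.
Step 2: Each iteration creates g with default = current p value.
Step 3: g(19) returns 19 + default. results = [19, 20, 21, 22, 23]

The answer is [19, 20, 21, 22, 23].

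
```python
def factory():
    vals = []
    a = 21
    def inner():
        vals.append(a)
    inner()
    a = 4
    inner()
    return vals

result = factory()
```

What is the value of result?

Step 1: a = 21. inner() appends current a to vals.
Step 2: First inner(): appends 21. Then a = 4.
Step 3: Second inner(): appends 4 (closure sees updated a). result = [21, 4]

The answer is [21, 4].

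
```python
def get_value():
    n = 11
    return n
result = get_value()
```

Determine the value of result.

Step 1: get_value() defines n = 11 in its local scope.
Step 2: return n finds the local variable n = 11.
Step 3: result = 11

The answer is 11.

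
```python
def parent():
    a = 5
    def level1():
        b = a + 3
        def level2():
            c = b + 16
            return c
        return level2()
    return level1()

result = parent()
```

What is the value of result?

Step 1: a = 5. b = a + 3 = 8.
Step 2: c = b + 16 = 8 + 16 = 24.
Step 3: result = 24

The answer is 24.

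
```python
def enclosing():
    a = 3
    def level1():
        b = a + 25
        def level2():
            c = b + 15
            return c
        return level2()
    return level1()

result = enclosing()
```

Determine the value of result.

Step 1: a = 3. b = a + 25 = 28.
Step 2: c = b + 15 = 28 + 15 = 43.
Step 3: result = 43

The answer is 43.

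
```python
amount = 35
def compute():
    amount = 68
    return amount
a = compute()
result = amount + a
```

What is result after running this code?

Step 1: Global amount = 35. compute() returns local amount = 68.
Step 2: a = 68. Global amount still = 35.
Step 3: result = 35 + 68 = 103

The answer is 103.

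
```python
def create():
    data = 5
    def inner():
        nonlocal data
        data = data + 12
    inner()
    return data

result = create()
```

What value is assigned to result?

Step 1: create() sets data = 5.
Step 2: inner() uses nonlocal to modify data in create's scope: data = 5 + 12 = 17.
Step 3: create() returns the modified data = 17

The answer is 17.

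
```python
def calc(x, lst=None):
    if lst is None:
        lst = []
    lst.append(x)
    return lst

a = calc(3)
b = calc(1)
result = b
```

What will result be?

Step 1: None default with guard creates a NEW list each call.
Step 2: a = [3] (fresh list). b = [1] (another fresh list).
Step 3: result = [1] (this is the fix for mutable default)

The answer is [1].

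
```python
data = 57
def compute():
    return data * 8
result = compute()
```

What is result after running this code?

Step 1: data = 57 is defined globally.
Step 2: compute() looks up data from global scope = 57, then computes 57 * 8 = 456.
Step 3: result = 456

The answer is 456.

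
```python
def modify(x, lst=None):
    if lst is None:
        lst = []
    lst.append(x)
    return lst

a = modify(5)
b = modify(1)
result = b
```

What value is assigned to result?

Step 1: None default with guard creates a NEW list each call.
Step 2: a = [5] (fresh list). b = [1] (another fresh list).
Step 3: result = [1] (this is the fix for mutable default)

The answer is [1].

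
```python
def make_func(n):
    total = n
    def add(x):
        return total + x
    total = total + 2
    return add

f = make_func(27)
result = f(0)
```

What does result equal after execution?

Step 1: make_func(27) sets total = 27, then total = 27 + 2 = 29.
Step 2: Closures capture by reference, so add sees total = 29.
Step 3: f(0) returns 29 + 0 = 29

The answer is 29.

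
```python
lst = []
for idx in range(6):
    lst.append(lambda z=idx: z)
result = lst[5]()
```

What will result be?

Step 1: Default argument z=idx captures idx's value at each iteration.
Step 2: lst[5] captured z = 5 when idx was 5.
Step 3: result = 5

The answer is 5.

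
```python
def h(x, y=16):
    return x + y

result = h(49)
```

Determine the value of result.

Step 1: h(49) uses default y = 16.
Step 2: Returns 49 + 16 = 65.
Step 3: result = 65

The answer is 65.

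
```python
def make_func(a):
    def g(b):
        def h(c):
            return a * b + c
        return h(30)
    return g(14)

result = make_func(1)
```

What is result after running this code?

Step 1: a = 1, b = 14, c = 30.
Step 2: h() computes a * b + c = 1 * 14 + 30 = 44.
Step 3: result = 44

The answer is 44.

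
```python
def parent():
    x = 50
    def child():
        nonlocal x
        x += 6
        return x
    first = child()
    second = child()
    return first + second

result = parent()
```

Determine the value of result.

Step 1: x starts at 50.
Step 2: First call: x = 50 + 6 = 56, returns 56.
Step 3: Second call: x = 56 + 6 = 62, returns 62.
Step 4: result = 56 + 62 = 118

The answer is 118.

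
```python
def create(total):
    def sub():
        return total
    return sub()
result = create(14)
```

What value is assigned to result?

Step 1: create(14) binds parameter total = 14.
Step 2: sub() looks up total in enclosing scope and finds the parameter total = 14.
Step 3: result = 14

The answer is 14.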